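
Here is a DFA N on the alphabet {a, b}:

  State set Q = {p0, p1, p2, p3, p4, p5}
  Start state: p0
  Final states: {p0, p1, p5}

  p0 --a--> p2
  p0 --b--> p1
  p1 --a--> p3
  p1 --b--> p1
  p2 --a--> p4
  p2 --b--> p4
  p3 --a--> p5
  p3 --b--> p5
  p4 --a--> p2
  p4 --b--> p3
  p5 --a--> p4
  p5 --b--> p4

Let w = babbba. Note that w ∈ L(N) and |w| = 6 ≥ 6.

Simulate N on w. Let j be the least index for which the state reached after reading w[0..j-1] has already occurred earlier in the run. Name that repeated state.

p3

State sequence: p0 -b-> p1 -a-> p3 -b-> p5 -b-> p4 -b-> p3 -a-> p5
First repeat at step 5: p3 was already visited.

The earliest repeat is at step j = 5: N is in p3, which it already visited at step i = 2.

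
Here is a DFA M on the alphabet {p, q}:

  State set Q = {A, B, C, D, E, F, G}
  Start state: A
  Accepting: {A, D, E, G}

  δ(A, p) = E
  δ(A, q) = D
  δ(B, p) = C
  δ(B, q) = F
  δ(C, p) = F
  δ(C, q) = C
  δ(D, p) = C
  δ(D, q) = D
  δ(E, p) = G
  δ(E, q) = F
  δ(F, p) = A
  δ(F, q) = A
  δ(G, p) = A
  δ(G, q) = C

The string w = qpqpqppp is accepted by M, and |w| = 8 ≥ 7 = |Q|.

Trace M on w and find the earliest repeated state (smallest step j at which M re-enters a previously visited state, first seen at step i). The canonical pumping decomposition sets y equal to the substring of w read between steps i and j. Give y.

Run of M on w = q p q p q p p p:
  step 0: A  (start)
  step 1: D  (read q: A→D)
  step 2: C  (read p: D→C)
  step 3: C  (read q: C→C)   ← first repeat (C seen earlier)
  step 4: F  (read p: C→F)
  step 5: A  (read q: F→A)
  step 6: E  (read p: A→E)
  step 7: G  (read p: E→G)
  step 8: A  (read p: G→A)

So i = 2, j = 3, giving x = w[0:2] = qp, y = w[2:3] = q, z = w[3:8] = pqppp.
Check: |xy| = 3 ≤ 7 and |y| = 1 ≥ 1. Reading y takes M from C back to C, so every xyⁱz is accepted.
Since M has 7 states, any run of length ≥ 7 visits 7+1 states, so by pigeonhole some state repeats within the first 7 steps — that repeat gives the pumpable loop.

q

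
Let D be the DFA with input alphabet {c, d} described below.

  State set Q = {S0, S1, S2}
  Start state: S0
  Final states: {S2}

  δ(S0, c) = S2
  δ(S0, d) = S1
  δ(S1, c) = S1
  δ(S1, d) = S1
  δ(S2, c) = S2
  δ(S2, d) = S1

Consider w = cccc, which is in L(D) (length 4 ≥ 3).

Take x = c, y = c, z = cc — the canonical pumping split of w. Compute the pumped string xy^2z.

ccccc

xy^2z = c·c·c·cc = ccccc.
Reading y = c takes D from S2 back to S2, so after x·y·y the machine is still in S2, and z then leads to the accepting state S2. Hence ccccc ∈ L(D).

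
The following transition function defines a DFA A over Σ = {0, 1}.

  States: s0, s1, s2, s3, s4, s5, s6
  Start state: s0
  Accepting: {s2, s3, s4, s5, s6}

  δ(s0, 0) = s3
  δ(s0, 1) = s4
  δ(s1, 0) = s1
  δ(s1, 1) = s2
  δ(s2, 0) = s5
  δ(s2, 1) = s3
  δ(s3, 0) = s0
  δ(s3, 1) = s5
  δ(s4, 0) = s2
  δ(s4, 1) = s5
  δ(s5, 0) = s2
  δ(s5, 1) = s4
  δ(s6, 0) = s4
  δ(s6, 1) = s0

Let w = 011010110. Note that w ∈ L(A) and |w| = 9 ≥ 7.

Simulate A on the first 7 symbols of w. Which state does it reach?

s4

Run of A on the first 7 characters of w = 0 1 1 0 1 0 1:
  step 0: s0  (start)
  step 1: s3  (read 0: s0→s3)
  step 2: s5  (read 1: s3→s5)
  step 3: s4  (read 1: s5→s4)
  step 4: s2  (read 0: s4→s2)
  step 5: s3  (read 1: s2→s3)
  step 6: s0  (read 0: s3→s0)
  step 7: s4  (read 1: s0→s4)

After reading 7 characters, A is in state s4.
(This kind of state-tracing is the core of the pumping-lemma construction: with 7 states, pigeonhole forces a repeat within the first 7 steps.)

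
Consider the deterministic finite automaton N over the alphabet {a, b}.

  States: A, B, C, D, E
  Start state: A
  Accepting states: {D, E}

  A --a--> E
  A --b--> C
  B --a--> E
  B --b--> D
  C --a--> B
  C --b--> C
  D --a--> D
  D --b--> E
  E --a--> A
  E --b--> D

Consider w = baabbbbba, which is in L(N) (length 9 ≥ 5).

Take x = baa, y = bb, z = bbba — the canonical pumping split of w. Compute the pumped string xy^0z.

baabbba

xy⁰z = xz = baa·bbba = baabbba.
Reading y = bb takes N from E back to E, so after x the machine is still in E, and z then leads to the accepting state D. Hence baabbba ∈ L(N).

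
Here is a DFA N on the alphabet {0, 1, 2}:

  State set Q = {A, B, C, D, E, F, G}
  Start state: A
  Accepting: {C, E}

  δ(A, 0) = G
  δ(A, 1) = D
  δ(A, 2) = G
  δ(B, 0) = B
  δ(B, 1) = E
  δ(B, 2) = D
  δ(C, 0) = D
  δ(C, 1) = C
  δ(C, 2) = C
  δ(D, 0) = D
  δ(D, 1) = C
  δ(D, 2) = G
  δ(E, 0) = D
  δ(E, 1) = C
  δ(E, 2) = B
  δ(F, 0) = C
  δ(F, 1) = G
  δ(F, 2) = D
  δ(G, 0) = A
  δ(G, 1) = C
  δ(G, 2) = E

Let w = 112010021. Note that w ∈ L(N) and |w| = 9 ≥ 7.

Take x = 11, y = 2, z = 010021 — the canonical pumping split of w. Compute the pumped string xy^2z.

1122010021

xy^2z = 11·2·2·010021 = 1122010021.
Reading y = 2 takes N from C back to C, so after x·y·y the machine is still in C, and z then leads to the accepting state C. Hence 1122010021 ∈ L(N).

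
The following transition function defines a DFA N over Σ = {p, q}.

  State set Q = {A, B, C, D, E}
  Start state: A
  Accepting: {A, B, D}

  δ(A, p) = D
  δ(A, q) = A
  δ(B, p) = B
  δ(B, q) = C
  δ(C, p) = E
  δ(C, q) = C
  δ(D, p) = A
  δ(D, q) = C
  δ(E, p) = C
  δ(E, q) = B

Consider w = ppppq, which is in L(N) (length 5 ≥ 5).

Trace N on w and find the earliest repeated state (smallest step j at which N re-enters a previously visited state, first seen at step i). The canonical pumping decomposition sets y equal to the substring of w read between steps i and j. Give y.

pp

State sequence: A -p-> D -p-> A -p-> D -p-> A -q-> A
First repeat at step 2: A was already visited.

So i = 0, j = 2, giving x = w[0:0] = ε, y = w[0:2] = pp, z = w[2:5] = ppq.
Check: |xy| = 2 ≤ 5 and |y| = 2 ≥ 1. Reading y takes N from A back to A, so every xyⁱz is accepted.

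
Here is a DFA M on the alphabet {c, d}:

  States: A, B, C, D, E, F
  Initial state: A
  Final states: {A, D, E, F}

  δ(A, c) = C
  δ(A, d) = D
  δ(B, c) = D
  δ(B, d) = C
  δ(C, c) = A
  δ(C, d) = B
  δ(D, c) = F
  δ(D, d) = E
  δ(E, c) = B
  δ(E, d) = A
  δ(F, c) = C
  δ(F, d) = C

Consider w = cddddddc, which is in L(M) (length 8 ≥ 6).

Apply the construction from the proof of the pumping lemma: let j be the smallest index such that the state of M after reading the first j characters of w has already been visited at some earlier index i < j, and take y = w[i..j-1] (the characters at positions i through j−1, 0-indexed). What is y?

State sequence: A -c-> C -d-> B -d-> C -d-> B -d-> C -d-> B -d-> C -c-> A
First repeat at step 3: C was already visited.

So i = 1, j = 3, giving x = w[0:1] = c, y = w[1:3] = dd, z = w[3:8] = ddddc.
Check: |xy| = 3 ≤ 6 and |y| = 2 ≥ 1. Reading y takes M from C back to C, so every xyⁱz is accepted.

dd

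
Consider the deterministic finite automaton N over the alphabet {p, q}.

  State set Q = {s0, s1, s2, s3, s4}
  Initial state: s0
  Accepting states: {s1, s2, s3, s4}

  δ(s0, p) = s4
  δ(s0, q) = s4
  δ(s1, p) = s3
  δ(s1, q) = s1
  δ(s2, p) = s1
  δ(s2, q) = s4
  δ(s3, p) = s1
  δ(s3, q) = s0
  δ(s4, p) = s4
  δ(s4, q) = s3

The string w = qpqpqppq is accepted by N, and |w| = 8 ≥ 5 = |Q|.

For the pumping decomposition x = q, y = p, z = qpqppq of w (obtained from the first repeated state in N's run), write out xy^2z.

xy^2z = q·p·p·qpqppq = qppqpqppq.
Reading y = p takes N from s4 back to s4, so after x·y·y the machine is still in s4, and z then leads to the accepting state s1. Hence qppqpqppq ∈ L(N).

qppqpqppq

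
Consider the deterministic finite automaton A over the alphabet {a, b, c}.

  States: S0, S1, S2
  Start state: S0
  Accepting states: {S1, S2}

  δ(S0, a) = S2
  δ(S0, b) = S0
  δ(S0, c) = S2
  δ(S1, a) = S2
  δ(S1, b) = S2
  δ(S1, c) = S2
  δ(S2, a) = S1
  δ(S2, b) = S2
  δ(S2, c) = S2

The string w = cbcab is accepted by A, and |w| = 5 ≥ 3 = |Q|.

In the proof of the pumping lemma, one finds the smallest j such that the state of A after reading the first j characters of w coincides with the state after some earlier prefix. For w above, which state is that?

S2

State sequence: S0 -c-> S2 -b-> S2 -c-> S2 -a-> S1 -b-> S2
First repeat at step 2: S2 was already visited.

The earliest repeat is at step j = 2: A is in S2, which it already visited at step i = 1.
With |Q| = 3, pigeonhole forces a state repeat no later than step 3; the substring read between the first and second visits to that state can be pumped.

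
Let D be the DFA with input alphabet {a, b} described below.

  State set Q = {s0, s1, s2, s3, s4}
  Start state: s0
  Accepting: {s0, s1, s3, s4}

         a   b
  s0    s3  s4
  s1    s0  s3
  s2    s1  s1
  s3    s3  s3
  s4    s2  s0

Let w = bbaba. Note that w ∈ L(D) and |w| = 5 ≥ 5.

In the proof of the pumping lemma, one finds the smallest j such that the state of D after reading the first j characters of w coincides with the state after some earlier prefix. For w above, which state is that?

s0

Run of D on w = b b a b a:
  step 0: s0  (start)
  step 1: s4  (read b: s0→s4)
  step 2: s0  (read b: s4→s0)   ← first repeat (s0 seen earlier)
  step 3: s3  (read a: s0→s3)
  step 4: s3  (read b: s3→s3)
  step 5: s3  (read a: s3→s3)

The earliest repeat is at step j = 2: D is in s0, which it already visited at step i = 0.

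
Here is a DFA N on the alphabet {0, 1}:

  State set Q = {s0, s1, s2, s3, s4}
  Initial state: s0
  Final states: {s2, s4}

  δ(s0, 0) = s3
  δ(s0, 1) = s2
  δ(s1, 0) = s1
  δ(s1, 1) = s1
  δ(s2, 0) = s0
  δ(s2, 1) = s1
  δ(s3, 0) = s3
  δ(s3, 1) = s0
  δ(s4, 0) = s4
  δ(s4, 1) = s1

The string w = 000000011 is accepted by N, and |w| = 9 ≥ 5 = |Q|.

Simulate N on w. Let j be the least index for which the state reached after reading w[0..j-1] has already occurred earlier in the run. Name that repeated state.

State sequence: s0 -0-> s3 -0-> s3 -0-> s3 -0-> s3 -0-> s3 -0-> s3 -0-> s3 -1-> s0 -1-> s2
First repeat at step 2: s3 was already visited.

The earliest repeat is at step j = 2: N is in s3, which it already visited at step i = 1.

s3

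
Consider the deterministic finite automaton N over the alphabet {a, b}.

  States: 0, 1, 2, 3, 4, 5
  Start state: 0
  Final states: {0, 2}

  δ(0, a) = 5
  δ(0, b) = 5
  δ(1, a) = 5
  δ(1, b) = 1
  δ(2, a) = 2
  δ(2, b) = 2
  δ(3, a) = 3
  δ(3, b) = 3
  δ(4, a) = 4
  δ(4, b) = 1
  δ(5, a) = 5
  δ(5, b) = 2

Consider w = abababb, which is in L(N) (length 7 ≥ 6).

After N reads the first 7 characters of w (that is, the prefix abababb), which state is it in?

2

State sequence: 0 -a-> 5 -b-> 2 -a-> 2 -b-> 2 -a-> 2 -b-> 2 -b-> 2

After reading 7 characters, N is in state 2.
(This kind of state-tracing is the core of the pumping-lemma construction: with 6 states, pigeonhole forces a repeat within the first 6 steps.)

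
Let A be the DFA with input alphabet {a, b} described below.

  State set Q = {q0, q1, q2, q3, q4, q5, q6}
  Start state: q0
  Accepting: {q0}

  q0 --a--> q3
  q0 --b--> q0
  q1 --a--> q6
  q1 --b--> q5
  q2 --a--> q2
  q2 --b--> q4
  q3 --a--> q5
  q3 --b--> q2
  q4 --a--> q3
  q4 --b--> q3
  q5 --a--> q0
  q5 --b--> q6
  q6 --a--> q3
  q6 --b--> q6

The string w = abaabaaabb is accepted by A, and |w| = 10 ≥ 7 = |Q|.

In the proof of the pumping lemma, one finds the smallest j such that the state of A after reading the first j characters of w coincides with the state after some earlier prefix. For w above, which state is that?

State sequence: q0 -a-> q3 -b-> q2 -a-> q2 -a-> q2 -b-> q4 -a-> q3 -a-> q5 -a-> q0 -b-> q0 -b-> q0
First repeat at step 3: q2 was already visited.

The earliest repeat is at step j = 3: A is in q2, which it already visited at step i = 2.
Pumping length from the standard proof: p = 7 (the number of states). The repeated state found above gives |xy| = j ≤ 7 and |y| = j − i ≥ 1.

q2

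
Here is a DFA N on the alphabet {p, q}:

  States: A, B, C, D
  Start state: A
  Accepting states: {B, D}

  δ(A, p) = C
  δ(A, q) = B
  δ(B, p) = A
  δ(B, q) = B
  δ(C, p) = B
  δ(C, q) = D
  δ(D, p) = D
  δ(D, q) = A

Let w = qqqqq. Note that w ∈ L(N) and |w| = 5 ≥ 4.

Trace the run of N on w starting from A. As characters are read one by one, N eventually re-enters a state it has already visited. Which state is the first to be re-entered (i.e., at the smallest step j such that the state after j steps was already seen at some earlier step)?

B

State sequence: A -q-> B -q-> B -q-> B -q-> B -q-> B
First repeat at step 2: B was already visited.

The earliest repeat is at step j = 2: N is in B, which it already visited at step i = 1.
Since N has 4 states, any run of length ≥ 4 visits 4+1 states, so by pigeonhole some state repeats within the first 4 steps — that repeat gives the pumpable loop.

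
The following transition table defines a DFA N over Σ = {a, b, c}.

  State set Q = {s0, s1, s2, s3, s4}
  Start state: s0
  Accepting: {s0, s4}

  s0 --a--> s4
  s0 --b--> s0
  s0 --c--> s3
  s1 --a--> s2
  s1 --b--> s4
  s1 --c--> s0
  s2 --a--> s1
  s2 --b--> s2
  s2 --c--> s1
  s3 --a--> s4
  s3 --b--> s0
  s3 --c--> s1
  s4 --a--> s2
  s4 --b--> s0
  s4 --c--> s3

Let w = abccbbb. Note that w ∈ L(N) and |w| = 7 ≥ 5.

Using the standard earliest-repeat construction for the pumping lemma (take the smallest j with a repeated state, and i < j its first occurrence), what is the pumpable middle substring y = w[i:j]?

ab

Run of N on w = a b c c b b b:
  step 0: s0  (start)
  step 1: s4  (read a: s0→s4)
  step 2: s0  (read b: s4→s0)   ← first repeat (s0 seen earlier)
  step 3: s3  (read c: s0→s3)
  step 4: s1  (read c: s3→s1)
  step 5: s4  (read b: s1→s4)
  step 6: s0  (read b: s4→s0)
  step 7: s0  (read b: s0→s0)

So i = 0, j = 2, giving x = w[0:0] = ε, y = w[0:2] = ab, z = w[2:7] = ccbbb.
Check: |xy| = 2 ≤ 5 and |y| = 2 ≥ 1. Reading y takes N from s0 back to s0, so every xyⁱz is accepted.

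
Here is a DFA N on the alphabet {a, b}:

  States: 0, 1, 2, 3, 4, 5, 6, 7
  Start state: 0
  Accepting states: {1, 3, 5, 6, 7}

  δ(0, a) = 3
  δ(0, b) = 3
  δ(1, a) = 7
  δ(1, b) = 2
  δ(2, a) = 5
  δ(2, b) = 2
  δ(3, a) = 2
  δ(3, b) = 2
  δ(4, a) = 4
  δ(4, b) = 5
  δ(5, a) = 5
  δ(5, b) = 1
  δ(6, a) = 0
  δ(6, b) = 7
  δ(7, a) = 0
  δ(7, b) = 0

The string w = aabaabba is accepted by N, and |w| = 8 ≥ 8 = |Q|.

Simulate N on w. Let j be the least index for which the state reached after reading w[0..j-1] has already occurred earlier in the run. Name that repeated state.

2

Run of N on w = a a b a a b b a:
  step 0: 0  (start)
  step 1: 3  (read a: 0→3)
  step 2: 2  (read a: 3→2)
  step 3: 2  (read b: 2→2)   ← first repeat (2 seen earlier)
  step 4: 5  (read a: 2→5)
  step 5: 5  (read a: 5→5)
  step 6: 1  (read b: 5→1)
  step 7: 2  (read b: 1→2)
  step 8: 5  (read a: 2→5)

The earliest repeat is at step j = 3: N is in 2, which it already visited at step i = 2.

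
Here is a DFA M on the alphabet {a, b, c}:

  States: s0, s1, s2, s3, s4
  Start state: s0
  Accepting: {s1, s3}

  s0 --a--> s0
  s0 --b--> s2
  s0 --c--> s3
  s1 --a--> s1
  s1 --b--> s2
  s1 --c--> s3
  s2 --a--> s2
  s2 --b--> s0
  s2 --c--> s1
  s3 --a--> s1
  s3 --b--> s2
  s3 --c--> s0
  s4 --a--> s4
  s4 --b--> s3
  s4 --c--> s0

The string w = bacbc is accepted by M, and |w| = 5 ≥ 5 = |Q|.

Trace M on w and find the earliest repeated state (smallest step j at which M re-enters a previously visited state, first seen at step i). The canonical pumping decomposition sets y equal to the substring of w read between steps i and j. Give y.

State sequence: s0 -b-> s2 -a-> s2 -c-> s1 -b-> s2 -c-> s1
First repeat at step 2: s2 was already visited.

So i = 1, j = 2, giving x = w[0:1] = b, y = w[1:2] = a, z = w[2:5] = cbc.
Check: |xy| = 2 ≤ 5 and |y| = 1 ≥ 1. Reading y takes M from s2 back to s2, so every xyⁱz is accepted.

a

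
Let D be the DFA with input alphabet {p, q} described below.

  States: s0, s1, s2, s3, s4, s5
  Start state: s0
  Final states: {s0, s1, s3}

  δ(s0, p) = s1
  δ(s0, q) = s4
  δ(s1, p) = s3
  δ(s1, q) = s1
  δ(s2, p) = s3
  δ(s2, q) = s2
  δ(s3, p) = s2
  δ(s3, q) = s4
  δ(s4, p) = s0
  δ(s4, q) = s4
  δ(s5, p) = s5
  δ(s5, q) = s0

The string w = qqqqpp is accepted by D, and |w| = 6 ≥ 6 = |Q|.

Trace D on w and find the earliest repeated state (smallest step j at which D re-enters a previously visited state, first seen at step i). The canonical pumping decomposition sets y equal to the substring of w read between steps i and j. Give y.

Run of D on w = q q q q p p:
  step 0: s0  (start)
  step 1: s4  (read q: s0→s4)
  step 2: s4  (read q: s4→s4)   ← first repeat (s4 seen earlier)
  step 3: s4  (read q: s4→s4)
  step 4: s4  (read q: s4→s4)
  step 5: s0  (read p: s4→s0)
  step 6: s1  (read p: s0→s1)

So i = 1, j = 2, giving x = w[0:1] = q, y = w[1:2] = q, z = w[2:6] = qqpp.
Check: |xy| = 2 ≤ 6 and |y| = 1 ≥ 1. Reading y takes D from s4 back to s4, so every xyⁱz is accepted.
With |Q| = 6, pigeonhole forces a state repeat no later than step 6; the substring read between the first and second visits to that state can be pumped.

q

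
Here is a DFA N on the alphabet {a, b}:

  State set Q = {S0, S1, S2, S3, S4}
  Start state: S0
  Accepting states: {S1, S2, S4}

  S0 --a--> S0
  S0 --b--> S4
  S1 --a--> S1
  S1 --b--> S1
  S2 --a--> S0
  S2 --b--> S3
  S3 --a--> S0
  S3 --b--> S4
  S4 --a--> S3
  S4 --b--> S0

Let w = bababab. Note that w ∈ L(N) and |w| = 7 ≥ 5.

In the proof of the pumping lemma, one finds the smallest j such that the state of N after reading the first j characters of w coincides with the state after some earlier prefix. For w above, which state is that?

Run of N on w = b a b a b a b:
  step 0: S0  (start)
  step 1: S4  (read b: S0→S4)
  step 2: S3  (read a: S4→S3)
  step 3: S4  (read b: S3→S4)   ← first repeat (S4 seen earlier)
  step 4: S3  (read a: S4→S3)
  step 5: S4  (read b: S3→S4)
  step 6: S3  (read a: S4→S3)
  step 7: S4  (read b: S3→S4)

The earliest repeat is at step j = 3: N is in S4, which it already visited at step i = 1.
With |Q| = 5, pigeonhole forces a state repeat no later than step 5; the substring read between the first and second visits to that state can be pumped.

S4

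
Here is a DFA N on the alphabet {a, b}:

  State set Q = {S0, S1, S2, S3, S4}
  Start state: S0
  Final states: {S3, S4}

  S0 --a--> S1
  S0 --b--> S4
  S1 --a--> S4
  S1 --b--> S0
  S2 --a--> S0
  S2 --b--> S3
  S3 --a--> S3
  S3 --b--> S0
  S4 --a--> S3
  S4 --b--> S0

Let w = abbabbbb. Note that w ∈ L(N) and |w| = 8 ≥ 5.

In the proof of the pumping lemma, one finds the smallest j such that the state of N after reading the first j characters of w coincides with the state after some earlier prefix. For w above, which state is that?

State sequence: S0 -a-> S1 -b-> S0 -b-> S4 -a-> S3 -b-> S0 -b-> S4 -b-> S0 -b-> S4
First repeat at step 2: S0 was already visited.

The earliest repeat is at step j = 2: N is in S0, which it already visited at step i = 0.
Since N has 5 states, any run of length ≥ 5 visits 5+1 states, so by pigeonhole some state repeats within the first 5 steps — that repeat gives the pumpable loop.

S0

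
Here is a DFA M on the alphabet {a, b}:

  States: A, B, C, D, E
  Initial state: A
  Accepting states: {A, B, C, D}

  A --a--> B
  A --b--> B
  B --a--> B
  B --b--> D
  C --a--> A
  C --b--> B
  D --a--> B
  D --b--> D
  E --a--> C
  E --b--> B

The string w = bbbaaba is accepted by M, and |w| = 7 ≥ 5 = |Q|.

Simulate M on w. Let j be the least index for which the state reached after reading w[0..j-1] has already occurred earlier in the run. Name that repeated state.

State sequence: A -b-> B -b-> D -b-> D -a-> B -a-> B -b-> D -a-> B
First repeat at step 3: D was already visited.

The earliest repeat is at step j = 3: M is in D, which it already visited at step i = 2.

D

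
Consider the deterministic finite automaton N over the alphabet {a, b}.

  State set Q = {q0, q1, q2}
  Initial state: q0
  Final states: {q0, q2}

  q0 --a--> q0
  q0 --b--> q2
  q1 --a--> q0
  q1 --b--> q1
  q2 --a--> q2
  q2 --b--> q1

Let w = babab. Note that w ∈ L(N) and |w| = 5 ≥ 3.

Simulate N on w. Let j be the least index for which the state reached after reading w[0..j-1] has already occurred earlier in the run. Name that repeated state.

q2

State sequence: q0 -b-> q2 -a-> q2 -b-> q1 -a-> q0 -b-> q2
First repeat at step 2: q2 was already visited.

The earliest repeat is at step j = 2: N is in q2, which it already visited at step i = 1.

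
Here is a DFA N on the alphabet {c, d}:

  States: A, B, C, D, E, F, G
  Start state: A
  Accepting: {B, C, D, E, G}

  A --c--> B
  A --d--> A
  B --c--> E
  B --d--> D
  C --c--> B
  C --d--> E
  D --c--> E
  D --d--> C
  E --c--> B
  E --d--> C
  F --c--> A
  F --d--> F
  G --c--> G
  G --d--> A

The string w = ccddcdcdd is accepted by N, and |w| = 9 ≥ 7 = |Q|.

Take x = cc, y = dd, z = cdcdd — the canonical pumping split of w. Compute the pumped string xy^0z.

cccdcdd

xy⁰z = xz = cc·cdcdd = cccdcdd.
Reading y = dd takes N from E back to E, so after x the machine is still in E, and z then leads to the accepting state E. Hence cccdcdd ∈ L(N).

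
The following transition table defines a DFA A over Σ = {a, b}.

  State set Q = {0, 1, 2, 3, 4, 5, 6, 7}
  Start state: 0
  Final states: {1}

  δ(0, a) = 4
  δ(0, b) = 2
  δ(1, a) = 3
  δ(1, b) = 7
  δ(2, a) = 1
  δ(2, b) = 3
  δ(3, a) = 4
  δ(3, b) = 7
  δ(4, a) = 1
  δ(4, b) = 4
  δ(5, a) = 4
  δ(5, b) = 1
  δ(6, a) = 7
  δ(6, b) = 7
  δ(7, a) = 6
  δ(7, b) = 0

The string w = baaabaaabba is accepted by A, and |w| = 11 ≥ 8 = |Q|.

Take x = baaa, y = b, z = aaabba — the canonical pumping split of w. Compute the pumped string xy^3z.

baaabbbaaabba

xy^3z = baaa·b·b·b·aaabba = baaabbbaaabba.
Reading y = b takes A from 4 back to 4, so after x·y·y·y the machine is still in 4, and z then leads to the accepting state 1. Hence baaabbbaaabba ∈ L(A).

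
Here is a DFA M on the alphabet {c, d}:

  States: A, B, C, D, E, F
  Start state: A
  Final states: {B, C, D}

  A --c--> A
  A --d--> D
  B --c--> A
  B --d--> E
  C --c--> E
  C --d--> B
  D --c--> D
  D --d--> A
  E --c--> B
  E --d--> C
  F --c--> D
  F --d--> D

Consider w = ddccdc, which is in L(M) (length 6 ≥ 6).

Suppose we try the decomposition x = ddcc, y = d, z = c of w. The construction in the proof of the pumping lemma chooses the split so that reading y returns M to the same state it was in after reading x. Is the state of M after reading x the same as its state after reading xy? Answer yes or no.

State sequence: A -d-> D -d-> A -c-> A -c-> A -d-> D

After x (step 4): A. After xy (step 5): D.
They differ (A ≠ D), so y is not a cycle from the state after x; this split is not the one the pumping-lemma construction produces, and pumping y need not keep the string in L(M).

no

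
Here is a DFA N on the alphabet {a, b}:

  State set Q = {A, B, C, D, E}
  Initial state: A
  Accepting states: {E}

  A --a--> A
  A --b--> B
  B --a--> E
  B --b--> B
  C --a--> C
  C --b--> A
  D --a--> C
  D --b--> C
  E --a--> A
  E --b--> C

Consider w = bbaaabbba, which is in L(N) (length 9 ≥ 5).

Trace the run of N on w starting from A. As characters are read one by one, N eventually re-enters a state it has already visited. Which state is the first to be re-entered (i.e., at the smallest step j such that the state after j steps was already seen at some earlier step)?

Run of N on w = b b a a a b b b a:
  step 0: A  (start)
  step 1: B  (read b: A→B)
  step 2: B  (read b: B→B)   ← first repeat (B seen earlier)
  step 3: E  (read a: B→E)
  step 4: A  (read a: E→A)
  step 5: A  (read a: A→A)
  step 6: B  (read b: A→B)
  step 7: B  (read b: B→B)
  step 8: B  (read b: B→B)
  step 9: E  (read a: B→E)

The earliest repeat is at step j = 2: N is in B, which it already visited at step i = 1.
Pumping length from the standard proof: p = 5 (the number of states). The repeated state found above gives |xy| = j ≤ 5 and |y| = j − i ≥ 1.

B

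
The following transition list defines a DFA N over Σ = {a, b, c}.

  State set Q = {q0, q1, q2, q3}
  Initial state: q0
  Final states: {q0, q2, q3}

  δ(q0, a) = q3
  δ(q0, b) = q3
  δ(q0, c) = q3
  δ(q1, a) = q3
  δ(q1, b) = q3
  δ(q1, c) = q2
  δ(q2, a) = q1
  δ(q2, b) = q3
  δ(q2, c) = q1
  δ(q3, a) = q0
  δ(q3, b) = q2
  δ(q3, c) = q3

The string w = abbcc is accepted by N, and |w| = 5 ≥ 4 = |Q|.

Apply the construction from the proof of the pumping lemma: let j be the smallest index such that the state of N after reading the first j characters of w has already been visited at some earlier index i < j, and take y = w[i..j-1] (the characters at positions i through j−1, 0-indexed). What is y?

Run of N on w = a b b c c:
  step 0: q0  (start)
  step 1: q3  (read a: q0→q3)
  step 2: q2  (read b: q3→q2)
  step 3: q3  (read b: q2→q3)   ← first repeat (q3 seen earlier)
  step 4: q3  (read c: q3→q3)
  step 5: q3  (read c: q3→q3)

So i = 1, j = 3, giving x = w[0:1] = a, y = w[1:3] = bb, z = w[3:5] = cc.
Check: |xy| = 3 ≤ 4 and |y| = 2 ≥ 1. Reading y takes N from q3 back to q3, so every xyⁱz is accepted.
The DFA has 4 states, so the proof of the pumping lemma guarantees a repeated state among the first 4+1 visited; the segment between the two visits is the pumpable y.

bb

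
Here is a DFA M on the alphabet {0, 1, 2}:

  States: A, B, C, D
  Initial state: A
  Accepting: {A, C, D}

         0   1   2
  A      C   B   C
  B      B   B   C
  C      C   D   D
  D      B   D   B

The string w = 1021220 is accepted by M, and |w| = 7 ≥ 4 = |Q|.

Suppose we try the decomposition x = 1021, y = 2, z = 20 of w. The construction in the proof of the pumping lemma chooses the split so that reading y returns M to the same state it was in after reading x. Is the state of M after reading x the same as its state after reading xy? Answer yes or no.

Run of M on the first 5 characters of w = 1 0 2 1 2:
  step 0: A  (start)
  step 1: B  (read 1: A→B)
  step 2: B  (read 0: B→B)
  step 3: C  (read 2: B→C)
  step 4: D  (read 1: C→D)
  step 5: B  (read 2: D→B)

After x (step 4): D. After xy (step 5): B.
They differ (D ≠ B), so y is not a cycle from the state after x; this split is not the one the pumping-lemma construction produces, and pumping y need not keep the string in L(M).

no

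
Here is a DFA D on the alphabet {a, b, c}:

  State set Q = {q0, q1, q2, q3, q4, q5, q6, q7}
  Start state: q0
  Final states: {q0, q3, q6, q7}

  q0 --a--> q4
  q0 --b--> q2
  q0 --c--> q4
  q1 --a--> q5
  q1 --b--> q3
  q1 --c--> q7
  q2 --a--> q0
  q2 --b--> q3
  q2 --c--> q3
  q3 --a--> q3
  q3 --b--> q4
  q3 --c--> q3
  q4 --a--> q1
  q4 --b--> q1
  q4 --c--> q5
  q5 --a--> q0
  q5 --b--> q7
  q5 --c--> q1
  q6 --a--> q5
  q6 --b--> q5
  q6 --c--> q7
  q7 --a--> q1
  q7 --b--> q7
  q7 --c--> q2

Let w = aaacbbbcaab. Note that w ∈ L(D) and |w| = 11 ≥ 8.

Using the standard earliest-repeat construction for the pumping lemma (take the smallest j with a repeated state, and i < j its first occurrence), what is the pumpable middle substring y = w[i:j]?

ac

State sequence: q0 -a-> q4 -a-> q1 -a-> q5 -c-> q1 -b-> q3 -b-> q4 -b-> q1 -c-> q7 -a-> q1 -a-> q5 -b-> q7
First repeat at step 4: q1 was already visited.

So i = 2, j = 4, giving x = w[0:2] = aa, y = w[2:4] = ac, z = w[4:11] = bbbcaab.
Check: |xy| = 4 ≤ 8 and |y| = 2 ≥ 1. Reading y takes D from q1 back to q1, so every xyⁱz is accepted.
With |Q| = 8, pigeonhole forces a state repeat no later than step 8; the substring read between the first and second visits to that state can be pumped.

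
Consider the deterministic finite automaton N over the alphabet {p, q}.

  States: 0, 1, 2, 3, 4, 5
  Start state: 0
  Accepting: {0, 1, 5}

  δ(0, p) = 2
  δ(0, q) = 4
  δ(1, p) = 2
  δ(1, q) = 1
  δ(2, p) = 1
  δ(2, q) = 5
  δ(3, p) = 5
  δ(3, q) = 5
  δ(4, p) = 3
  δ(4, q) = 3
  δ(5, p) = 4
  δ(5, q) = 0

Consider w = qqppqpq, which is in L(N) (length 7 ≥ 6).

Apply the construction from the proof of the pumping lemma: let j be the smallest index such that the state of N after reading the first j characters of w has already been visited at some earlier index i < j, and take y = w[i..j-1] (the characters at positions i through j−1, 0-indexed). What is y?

Run of N on w = q q p p q p q:
  step 0: 0  (start)
  step 1: 4  (read q: 0→4)
  step 2: 3  (read q: 4→3)
  step 3: 5  (read p: 3→5)
  step 4: 4  (read p: 5→4)   ← first repeat (4 seen earlier)
  step 5: 3  (read q: 4→3)
  step 6: 5  (read p: 3→5)
  step 7: 0  (read q: 5→0)

So i = 1, j = 4, giving x = w[0:1] = q, y = w[1:4] = qpp, z = w[4:7] = qpq.
Check: |xy| = 4 ≤ 6 and |y| = 3 ≥ 1. Reading y takes N from 4 back to 4, so every xyⁱz is accepted.

qpp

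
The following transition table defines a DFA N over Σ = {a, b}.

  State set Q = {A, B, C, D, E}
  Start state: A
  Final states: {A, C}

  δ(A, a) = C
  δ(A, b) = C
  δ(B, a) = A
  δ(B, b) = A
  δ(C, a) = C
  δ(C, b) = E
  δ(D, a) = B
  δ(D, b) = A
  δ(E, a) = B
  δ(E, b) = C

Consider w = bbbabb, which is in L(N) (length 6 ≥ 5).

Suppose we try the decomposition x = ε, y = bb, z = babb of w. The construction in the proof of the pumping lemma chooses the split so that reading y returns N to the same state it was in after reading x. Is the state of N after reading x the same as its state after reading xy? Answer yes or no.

Run of N on the first 2 characters of w = b b:
  step 0: A  (start)
  step 1: C  (read b: A→C)
  step 2: E  (read b: C→E)

After x (step 0): A. After xy (step 2): E.
They differ (A ≠ E), so y is not a cycle from the state after x; this split is not the one the pumping-lemma construction produces, and pumping y need not keep the string in L(N).

no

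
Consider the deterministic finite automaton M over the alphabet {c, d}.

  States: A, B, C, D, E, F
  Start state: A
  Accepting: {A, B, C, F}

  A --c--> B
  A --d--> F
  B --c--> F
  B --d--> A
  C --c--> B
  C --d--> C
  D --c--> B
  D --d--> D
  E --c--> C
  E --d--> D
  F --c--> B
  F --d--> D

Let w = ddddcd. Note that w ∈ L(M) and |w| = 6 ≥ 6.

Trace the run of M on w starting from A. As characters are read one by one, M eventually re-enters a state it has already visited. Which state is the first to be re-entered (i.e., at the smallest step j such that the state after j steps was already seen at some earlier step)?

State sequence: A -d-> F -d-> D -d-> D -d-> D -c-> B -d-> A
First repeat at step 3: D was already visited.

The earliest repeat is at step j = 3: M is in D, which it already visited at step i = 2.

D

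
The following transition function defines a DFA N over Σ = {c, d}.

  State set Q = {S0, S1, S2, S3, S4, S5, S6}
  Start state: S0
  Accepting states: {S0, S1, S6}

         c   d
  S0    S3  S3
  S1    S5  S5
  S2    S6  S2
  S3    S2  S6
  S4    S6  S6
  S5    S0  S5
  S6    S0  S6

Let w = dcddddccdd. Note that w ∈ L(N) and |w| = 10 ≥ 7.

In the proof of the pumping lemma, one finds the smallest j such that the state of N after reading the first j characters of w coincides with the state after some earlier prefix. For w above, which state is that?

S2

Run of N on w = d c d d d d c c d d:
  step 0: S0  (start)
  step 1: S3  (read d: S0→S3)
  step 2: S2  (read c: S3→S2)
  step 3: S2  (read d: S2→S2)   ← first repeat (S2 seen earlier)
  step 4: S2  (read d: S2→S2)
  step 5: S2  (read d: S2→S2)
  step 6: S2  (read d: S2→S2)
  step 7: S6  (read c: S2→S6)
  step 8: S0  (read c: S6→S0)
  step 9: S3  (read d: S0→S3)
  step 10: S6  (read d: S3→S6)

The earliest repeat is at step j = 3: N is in S2, which it already visited at step i = 2.
With |Q| = 7, pigeonhole forces a state repeat no later than step 7; the substring read between the first and second visits to that state can be pumped.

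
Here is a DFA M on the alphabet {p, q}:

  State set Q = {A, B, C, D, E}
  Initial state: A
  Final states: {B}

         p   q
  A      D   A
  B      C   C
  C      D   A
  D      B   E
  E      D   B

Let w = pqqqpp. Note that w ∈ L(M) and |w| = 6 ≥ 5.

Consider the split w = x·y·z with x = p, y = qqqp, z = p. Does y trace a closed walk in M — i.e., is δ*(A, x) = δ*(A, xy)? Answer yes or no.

State sequence: A -p-> D -q-> E -q-> B -q-> C -p-> D

After x (step 1): D. After xy (step 5): D.
They match, so y = qqqp drives M around a cycle from D back to itself; pumping y any number of times keeps M in D before reading z, and xyⁱz ∈ L(M) for every i ≥ 0.

yes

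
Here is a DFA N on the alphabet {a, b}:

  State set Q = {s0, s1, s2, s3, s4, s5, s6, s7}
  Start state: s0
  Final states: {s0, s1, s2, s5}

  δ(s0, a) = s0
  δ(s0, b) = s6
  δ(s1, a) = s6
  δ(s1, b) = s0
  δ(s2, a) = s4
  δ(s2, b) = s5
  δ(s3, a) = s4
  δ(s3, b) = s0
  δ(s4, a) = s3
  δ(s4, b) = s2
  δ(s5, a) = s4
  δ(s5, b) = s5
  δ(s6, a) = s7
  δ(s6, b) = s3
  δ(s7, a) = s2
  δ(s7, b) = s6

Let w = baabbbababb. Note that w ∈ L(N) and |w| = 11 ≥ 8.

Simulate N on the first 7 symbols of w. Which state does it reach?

Run of N on the first 7 characters of w = b a a b b b a:
  step 0: s0  (start)
  step 1: s6  (read b: s0→s6)
  step 2: s7  (read a: s6→s7)
  step 3: s2  (read a: s7→s2)
  step 4: s5  (read b: s2→s5)
  step 5: s5  (read b: s5→s5)
  step 6: s5  (read b: s5→s5)
  step 7: s4  (read a: s5→s4)

After reading 7 characters, N is in state s4.

s4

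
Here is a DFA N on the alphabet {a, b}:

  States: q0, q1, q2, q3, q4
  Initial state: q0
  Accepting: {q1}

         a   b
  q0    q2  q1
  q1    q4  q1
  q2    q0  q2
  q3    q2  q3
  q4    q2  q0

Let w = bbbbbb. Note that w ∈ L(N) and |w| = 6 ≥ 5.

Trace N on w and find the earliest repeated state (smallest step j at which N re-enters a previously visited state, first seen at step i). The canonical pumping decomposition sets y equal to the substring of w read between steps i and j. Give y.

State sequence: q0 -b-> q1 -b-> q1 -b-> q1 -b-> q1 -b-> q1 -b-> q1
First repeat at step 2: q1 was already visited.

So i = 1, j = 2, giving x = w[0:1] = b, y = w[1:2] = b, z = w[2:6] = bbbb.
Check: |xy| = 2 ≤ 5 and |y| = 1 ≥ 1. Reading y takes N from q1 back to q1, so every xyⁱz is accepted.
Since N has 5 states, any run of length ≥ 5 visits 5+1 states, so by pigeonhole some state repeats within the first 5 steps — that repeat gives the pumpable loop.

b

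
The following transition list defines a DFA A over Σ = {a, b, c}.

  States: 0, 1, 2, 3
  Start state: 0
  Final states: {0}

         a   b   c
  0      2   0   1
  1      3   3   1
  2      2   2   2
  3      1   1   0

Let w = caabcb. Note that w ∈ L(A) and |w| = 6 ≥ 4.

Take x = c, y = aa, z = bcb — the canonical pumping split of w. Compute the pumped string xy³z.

xy^3z = c·aa·aa·aa·bcb = caaaaaabcb.
Reading y = aa takes A from 1 back to 1, so after x·y·y·y the machine is still in 1, and z then leads to the accepting state 0. Hence caaaaaabcb ∈ L(A).

caaaaaabcb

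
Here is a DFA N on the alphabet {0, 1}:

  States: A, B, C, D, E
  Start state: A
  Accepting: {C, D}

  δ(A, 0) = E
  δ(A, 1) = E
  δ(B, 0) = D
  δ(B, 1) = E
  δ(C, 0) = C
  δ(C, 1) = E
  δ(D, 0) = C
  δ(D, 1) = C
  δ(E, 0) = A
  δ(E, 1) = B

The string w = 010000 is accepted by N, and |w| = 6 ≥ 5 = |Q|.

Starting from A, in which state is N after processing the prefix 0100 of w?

Run of N on the first 4 characters of w = 0 1 0 0:
  step 0: A  (start)
  step 1: E  (read 0: A→E)
  step 2: B  (read 1: E→B)
  step 3: D  (read 0: B→D)
  step 4: C  (read 0: D→C)

After reading 4 characters, N is in state C.
(This kind of state-tracing is the core of the pumping-lemma construction: with 5 states, pigeonhole forces a repeat within the first 5 steps.)

C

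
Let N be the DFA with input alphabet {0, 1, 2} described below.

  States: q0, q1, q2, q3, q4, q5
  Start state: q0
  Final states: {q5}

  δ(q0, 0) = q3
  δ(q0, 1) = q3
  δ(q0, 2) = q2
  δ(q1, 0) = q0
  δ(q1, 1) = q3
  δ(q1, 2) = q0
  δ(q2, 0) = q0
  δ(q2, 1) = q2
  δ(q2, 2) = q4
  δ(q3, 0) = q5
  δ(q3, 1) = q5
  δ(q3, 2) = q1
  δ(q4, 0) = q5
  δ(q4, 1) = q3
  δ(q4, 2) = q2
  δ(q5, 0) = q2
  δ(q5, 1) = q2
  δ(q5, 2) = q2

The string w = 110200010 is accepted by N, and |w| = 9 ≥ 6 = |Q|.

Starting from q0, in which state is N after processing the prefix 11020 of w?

q5

State sequence: q0 -1-> q3 -1-> q5 -0-> q2 -2-> q4 -0-> q5

After reading 5 characters, N is in state q5.
(This kind of state-tracing is the core of the pumping-lemma construction: with 6 states, pigeonhole forces a repeat within the first 6 steps.)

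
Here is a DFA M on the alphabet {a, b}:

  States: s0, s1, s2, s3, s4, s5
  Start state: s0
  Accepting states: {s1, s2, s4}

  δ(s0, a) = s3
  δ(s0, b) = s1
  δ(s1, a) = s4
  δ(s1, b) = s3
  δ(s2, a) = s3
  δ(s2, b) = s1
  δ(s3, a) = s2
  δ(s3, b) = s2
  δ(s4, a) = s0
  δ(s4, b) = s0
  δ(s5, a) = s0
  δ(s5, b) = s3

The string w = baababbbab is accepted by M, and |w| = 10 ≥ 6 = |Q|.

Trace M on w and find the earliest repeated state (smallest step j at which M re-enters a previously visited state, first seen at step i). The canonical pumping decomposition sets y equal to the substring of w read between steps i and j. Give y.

Run of M on w = b a a b a b b b a b:
  step 0: s0  (start)
  step 1: s1  (read b: s0→s1)
  step 2: s4  (read a: s1→s4)
  step 3: s0  (read a: s4→s0)   ← first repeat (s0 seen earlier)
  step 4: s1  (read b: s0→s1)
  step 5: s4  (read a: s1→s4)
  step 6: s0  (read b: s4→s0)
  step 7: s1  (read b: s0→s1)
  step 8: s3  (read b: s1→s3)
  step 9: s2  (read a: s3→s2)
  step 10: s1  (read b: s2→s1)

So i = 0, j = 3, giving x = w[0:0] = ε, y = w[0:3] = baa, z = w[3:10] = babbbab.
Check: |xy| = 3 ≤ 6 and |y| = 3 ≥ 1. Reading y takes M from s0 back to s0, so every xyⁱz is accepted.
Pumping length from the standard proof: p = 6 (the number of states). The repeated state found above gives |xy| = j ≤ 6 and |y| = j − i ≥ 1.

baa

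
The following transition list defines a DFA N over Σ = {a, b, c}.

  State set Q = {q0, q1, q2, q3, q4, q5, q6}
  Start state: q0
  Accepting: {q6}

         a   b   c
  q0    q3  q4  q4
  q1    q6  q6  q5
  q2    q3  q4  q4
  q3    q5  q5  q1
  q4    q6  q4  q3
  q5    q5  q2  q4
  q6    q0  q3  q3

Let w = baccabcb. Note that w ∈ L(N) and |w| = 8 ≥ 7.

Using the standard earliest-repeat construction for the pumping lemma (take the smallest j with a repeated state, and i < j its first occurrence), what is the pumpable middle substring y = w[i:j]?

cca

Run of N on w = b a c c a b c b:
  step 0: q0  (start)
  step 1: q4  (read b: q0→q4)
  step 2: q6  (read a: q4→q6)
  step 3: q3  (read c: q6→q3)
  step 4: q1  (read c: q3→q1)
  step 5: q6  (read a: q1→q6)   ← first repeat (q6 seen earlier)
  step 6: q3  (read b: q6→q3)
  step 7: q1  (read c: q3→q1)
  step 8: q6  (read b: q1→q6)

So i = 2, j = 5, giving x = w[0:2] = ba, y = w[2:5] = cca, z = w[5:8] = bcb.
Check: |xy| = 5 ≤ 7 and |y| = 3 ≥ 1. Reading y takes N from q6 back to q6, so every xyⁱz is accepted.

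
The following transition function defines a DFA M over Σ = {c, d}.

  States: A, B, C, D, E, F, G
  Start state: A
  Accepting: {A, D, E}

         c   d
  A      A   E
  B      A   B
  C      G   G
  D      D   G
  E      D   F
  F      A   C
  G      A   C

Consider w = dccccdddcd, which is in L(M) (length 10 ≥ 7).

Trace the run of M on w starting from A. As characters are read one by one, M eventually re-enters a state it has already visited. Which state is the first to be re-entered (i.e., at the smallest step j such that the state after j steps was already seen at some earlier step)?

D

State sequence: A -d-> E -c-> D -c-> D -c-> D -c-> D -d-> G -d-> C -d-> G -c-> A -d-> E
First repeat at step 3: D was already visited.

The earliest repeat is at step j = 3: M is in D, which it already visited at step i = 2.
With |Q| = 7, pigeonhole forces a state repeat no later than step 7; the substring read between the first and second visits to that state can be pumped.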